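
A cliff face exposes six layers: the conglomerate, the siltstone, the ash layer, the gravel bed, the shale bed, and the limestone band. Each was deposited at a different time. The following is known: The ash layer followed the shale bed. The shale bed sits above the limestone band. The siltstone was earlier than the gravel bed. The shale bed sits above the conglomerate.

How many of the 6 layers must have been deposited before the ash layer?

Directly stated before the ash layer: the shale bed.
The conglomerate reaches the ash layer via the conglomerate → the shale bed → the ash layer.
The limestone band reaches the ash layer via the limestone band → the shale bed → the ash layer.
No chain forces the gravel bed (or any of the others) ahead of the ash layer.
That's the conglomerate, the limestone band, and the shale bed — 3 in all.

3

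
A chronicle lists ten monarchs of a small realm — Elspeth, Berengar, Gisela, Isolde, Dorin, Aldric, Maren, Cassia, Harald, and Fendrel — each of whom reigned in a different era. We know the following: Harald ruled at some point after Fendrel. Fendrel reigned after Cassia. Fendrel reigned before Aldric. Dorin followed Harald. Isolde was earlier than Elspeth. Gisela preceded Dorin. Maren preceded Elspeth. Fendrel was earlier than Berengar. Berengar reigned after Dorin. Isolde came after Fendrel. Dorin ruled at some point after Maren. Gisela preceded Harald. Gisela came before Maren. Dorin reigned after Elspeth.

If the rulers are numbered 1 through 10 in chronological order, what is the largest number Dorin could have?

9

Dorin must come before Berengar — 1 ruler forced after them.
Everything else can be placed before Dorin in some valid order, so Dorin can sit as late as position 10 − 1 = 9.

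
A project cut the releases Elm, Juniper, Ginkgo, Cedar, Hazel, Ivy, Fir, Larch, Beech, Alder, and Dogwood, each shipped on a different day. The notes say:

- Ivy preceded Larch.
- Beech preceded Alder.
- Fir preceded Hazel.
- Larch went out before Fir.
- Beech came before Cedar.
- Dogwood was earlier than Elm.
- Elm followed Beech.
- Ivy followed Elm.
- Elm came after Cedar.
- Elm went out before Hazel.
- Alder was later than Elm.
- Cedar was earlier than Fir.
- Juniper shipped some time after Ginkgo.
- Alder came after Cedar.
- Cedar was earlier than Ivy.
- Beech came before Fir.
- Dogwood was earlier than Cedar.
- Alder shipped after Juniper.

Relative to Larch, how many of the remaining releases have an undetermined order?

Forced before Larch: Beech, Cedar, Dogwood, Elm, and Ivy; forced after Larch: Fir and Hazel.
That leaves Alder, Ginkgo, and Juniper with no forced order relative to Larch — 3.

3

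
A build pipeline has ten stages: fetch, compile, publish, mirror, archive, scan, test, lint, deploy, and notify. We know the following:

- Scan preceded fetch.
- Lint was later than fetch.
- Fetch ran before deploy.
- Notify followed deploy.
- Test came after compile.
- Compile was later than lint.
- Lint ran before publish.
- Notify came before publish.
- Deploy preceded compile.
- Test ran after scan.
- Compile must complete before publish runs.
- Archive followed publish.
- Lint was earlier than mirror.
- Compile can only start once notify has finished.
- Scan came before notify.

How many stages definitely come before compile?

5

Directly stated before compile: deploy, lint, and notify.
Fetch reaches compile via fetch → lint → compile.
Scan reaches compile via scan → notify → compile.
That's deploy, fetch, lint, notify, and scan — 5 in all.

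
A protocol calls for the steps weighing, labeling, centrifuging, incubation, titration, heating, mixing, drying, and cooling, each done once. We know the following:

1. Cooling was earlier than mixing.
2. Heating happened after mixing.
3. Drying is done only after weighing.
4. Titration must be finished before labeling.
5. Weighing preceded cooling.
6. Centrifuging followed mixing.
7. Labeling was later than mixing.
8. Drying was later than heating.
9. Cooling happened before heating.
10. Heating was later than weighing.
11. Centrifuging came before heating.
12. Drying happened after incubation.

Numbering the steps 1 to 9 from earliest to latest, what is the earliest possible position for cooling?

2

Weighing must come before cooling — 1 forced predecessor.
Nothing else is forced ahead of cooling, so its earliest slot is position 1 + 1 = 2.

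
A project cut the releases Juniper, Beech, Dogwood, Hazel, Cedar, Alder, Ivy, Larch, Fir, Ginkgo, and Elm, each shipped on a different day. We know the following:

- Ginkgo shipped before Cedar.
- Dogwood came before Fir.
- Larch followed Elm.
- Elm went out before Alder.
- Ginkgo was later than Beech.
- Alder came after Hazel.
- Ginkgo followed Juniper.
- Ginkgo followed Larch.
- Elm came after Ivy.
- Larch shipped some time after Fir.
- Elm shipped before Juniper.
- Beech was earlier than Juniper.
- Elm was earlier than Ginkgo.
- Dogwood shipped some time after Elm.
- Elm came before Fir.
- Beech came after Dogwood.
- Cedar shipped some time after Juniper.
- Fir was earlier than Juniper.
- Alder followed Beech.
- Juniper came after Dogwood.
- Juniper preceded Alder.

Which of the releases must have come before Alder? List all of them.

Beech, Dogwood, Elm, Fir, Hazel, Ivy, Juniper

Directly stated before Alder: Beech, Elm, Hazel, and Juniper.
Dogwood reaches Alder via Dogwood → Beech → Alder.
Fir reaches Alder via Fir → Juniper → Alder.
Ivy reaches Alder via Ivy → Elm → Alder.
No chain forces Ginkgo (or any of the others) ahead of Alder.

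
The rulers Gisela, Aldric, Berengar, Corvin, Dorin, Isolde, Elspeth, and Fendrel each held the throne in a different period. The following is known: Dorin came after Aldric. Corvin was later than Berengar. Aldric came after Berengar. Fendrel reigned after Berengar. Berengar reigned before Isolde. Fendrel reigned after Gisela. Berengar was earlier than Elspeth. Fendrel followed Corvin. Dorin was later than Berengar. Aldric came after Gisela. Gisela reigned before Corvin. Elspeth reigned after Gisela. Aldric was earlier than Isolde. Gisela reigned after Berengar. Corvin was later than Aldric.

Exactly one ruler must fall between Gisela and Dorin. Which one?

Tracing the constraints gives Gisela → Aldric → Dorin, so Aldric sits after Gisela and before Dorin.
No other ruler is forced both after Gisela and before Dorin.

Aldric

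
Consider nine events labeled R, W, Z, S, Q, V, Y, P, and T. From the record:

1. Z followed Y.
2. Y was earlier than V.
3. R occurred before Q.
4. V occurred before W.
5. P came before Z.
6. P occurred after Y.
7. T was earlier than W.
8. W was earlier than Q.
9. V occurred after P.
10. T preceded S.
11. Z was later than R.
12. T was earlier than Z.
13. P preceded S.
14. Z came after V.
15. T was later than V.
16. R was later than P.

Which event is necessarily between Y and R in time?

P

Tracing the constraints gives Y → P → R, so P sits after Y and before R.
No other event is forced both after Y and before R.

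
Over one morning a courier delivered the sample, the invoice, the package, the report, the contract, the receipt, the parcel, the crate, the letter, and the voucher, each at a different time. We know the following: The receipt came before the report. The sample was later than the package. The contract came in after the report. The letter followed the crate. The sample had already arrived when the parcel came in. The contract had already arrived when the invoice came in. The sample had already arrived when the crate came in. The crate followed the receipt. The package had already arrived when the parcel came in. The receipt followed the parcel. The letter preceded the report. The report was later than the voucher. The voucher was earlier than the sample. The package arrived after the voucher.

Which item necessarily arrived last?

the invoice

Every other item has a chain of constraints placing it before the invoice, so the invoice is last.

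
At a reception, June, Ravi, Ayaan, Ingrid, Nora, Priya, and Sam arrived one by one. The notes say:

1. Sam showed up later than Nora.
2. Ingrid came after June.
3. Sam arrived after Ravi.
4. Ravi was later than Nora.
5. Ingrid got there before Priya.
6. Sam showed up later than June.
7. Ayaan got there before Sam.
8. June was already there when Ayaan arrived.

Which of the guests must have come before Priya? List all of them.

Directly stated before Priya: Ingrid.
June reaches Priya via June → Ingrid → Priya.

Ingrid, June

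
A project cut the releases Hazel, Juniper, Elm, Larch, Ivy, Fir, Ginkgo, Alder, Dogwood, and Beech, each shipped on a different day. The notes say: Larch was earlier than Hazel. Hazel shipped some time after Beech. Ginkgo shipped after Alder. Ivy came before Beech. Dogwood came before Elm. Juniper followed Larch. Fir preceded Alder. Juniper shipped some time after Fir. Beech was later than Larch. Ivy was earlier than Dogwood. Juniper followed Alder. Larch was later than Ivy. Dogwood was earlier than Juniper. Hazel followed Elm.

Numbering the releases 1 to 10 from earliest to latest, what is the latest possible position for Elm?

9

Elm must come before Hazel — 1 release forced after it.
Everything else can be placed before Elm in some valid order, so Elm can sit as late as position 10 − 1 = 9.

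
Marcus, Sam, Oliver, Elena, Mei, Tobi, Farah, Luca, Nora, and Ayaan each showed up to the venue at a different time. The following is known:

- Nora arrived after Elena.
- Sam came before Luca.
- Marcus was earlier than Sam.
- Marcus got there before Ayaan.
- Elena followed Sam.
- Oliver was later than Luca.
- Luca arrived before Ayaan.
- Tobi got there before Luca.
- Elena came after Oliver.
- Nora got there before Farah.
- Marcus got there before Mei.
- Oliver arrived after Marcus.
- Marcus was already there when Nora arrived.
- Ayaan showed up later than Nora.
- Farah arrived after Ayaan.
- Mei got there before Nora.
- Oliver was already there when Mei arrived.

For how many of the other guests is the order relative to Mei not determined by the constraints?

1

Forced before Mei: Luca, Marcus, Oliver, Sam, and Tobi; forced after Mei: Ayaan, Farah, and Nora.
That leaves Elena with no forced order relative to Mei — 1.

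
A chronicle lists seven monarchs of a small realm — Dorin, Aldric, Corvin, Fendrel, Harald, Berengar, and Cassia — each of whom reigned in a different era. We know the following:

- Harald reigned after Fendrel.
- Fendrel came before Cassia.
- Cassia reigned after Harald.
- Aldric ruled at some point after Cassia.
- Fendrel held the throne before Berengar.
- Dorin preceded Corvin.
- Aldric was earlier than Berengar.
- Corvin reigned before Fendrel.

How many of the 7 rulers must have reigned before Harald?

Directly stated before Harald: Fendrel.
Corvin reaches Harald via Corvin → Fendrel → Harald.
Dorin reaches Harald via Dorin → Corvin → Fendrel → Harald.
That's Corvin, Dorin, and Fendrel — 3 in all.

3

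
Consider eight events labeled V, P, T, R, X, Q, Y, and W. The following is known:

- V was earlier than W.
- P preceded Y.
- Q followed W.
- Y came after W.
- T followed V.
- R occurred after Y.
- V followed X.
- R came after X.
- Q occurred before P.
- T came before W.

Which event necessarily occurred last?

R

Every other event has a chain of constraints placing it before R, so R is last.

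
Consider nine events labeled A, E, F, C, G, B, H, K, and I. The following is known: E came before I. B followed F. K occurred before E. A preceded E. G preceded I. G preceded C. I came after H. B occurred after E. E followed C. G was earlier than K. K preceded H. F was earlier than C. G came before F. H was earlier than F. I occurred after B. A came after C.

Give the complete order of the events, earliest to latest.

The constraints fix every adjacent pair, so only one ordering works:
G → K → H → F → C → A → E → B → I.

G, K, H, F, C, A, E, B, I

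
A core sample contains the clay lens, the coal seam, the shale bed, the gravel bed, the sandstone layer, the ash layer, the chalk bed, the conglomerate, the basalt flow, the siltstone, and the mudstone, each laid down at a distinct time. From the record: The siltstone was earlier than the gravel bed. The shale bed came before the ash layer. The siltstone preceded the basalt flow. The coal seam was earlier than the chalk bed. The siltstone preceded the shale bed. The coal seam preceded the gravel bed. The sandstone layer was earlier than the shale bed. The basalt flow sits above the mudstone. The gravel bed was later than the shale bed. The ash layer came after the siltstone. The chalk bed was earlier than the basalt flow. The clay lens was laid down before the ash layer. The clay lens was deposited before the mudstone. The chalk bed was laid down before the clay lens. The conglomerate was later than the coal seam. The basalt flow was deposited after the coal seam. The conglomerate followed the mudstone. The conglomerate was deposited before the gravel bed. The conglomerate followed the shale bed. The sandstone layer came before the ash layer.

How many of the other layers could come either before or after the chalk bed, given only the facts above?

Forced before the chalk bed: the coal seam; forced after the chalk bed: the ash layer, the basalt flow, the clay lens, the conglomerate, the gravel bed, and the mudstone.
That leaves the sandstone layer, the shale bed, and the siltstone with no forced order relative to the chalk bed — 3.

3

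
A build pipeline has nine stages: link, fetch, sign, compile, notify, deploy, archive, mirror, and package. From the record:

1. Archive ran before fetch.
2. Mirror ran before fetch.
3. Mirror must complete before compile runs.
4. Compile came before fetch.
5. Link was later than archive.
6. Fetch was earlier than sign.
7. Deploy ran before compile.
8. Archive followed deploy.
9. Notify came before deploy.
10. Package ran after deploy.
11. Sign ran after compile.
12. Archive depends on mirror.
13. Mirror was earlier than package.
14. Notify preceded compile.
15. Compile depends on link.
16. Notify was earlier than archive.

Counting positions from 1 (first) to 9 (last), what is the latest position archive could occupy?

Archive must come before compile, fetch, link, and sign — 4 stages forced after it.
Everything else can be placed before archive in some valid order, so archive can sit as late as position 9 − 4 = 5.

5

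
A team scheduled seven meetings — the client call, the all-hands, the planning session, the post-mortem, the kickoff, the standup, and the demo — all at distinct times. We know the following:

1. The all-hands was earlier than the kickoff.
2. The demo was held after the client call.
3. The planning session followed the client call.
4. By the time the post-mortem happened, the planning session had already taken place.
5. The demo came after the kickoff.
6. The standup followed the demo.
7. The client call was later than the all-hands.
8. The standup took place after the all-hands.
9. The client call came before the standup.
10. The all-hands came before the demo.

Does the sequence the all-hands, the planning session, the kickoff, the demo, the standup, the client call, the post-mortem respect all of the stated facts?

no

The constraints require the client call before the demo, but in the proposed sequence the demo appears ahead of the client call. That one violation is enough.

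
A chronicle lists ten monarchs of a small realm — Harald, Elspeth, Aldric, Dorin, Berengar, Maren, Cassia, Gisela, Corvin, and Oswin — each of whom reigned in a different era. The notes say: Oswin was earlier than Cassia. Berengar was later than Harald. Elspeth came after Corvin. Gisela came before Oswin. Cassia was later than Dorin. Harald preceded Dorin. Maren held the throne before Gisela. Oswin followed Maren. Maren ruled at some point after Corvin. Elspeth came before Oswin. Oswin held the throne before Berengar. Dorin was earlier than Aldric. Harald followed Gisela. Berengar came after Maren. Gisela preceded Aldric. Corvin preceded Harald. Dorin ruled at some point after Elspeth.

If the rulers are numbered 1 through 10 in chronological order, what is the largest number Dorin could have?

8

Dorin must come before Aldric and Cassia — 2 rulers forced after them.
Everything else can be placed before Dorin in some valid order, so Dorin can sit as late as position 10 − 2 = 8.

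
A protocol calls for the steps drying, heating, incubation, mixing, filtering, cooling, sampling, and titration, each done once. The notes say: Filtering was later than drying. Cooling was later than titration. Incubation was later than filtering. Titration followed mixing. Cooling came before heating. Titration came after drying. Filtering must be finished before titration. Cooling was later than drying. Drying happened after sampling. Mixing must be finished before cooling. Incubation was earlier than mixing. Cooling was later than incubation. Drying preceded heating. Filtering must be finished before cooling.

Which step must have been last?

heating

Every other step has a chain of constraints placing it before heating, so heating is last.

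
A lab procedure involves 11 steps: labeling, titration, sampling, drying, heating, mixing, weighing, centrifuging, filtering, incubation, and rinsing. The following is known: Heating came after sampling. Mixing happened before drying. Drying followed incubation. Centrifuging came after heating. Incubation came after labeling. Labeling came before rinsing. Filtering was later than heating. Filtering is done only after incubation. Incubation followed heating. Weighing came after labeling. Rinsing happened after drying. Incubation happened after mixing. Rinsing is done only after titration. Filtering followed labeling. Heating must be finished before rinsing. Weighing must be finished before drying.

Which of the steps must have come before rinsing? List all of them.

drying, heating, incubation, labeling, mixing, sampling, titration, weighing

Directly stated before rinsing: drying, heating, labeling, and titration.
Incubation reaches rinsing via incubation → drying → rinsing.
Mixing reaches rinsing via mixing → drying → rinsing.
Sampling reaches rinsing via sampling → heating → rinsing.
Likewise weighing reaches rinsing by chaining the stated constraints.
No chain forces centrifuging (or any of the others) ahead of rinsing.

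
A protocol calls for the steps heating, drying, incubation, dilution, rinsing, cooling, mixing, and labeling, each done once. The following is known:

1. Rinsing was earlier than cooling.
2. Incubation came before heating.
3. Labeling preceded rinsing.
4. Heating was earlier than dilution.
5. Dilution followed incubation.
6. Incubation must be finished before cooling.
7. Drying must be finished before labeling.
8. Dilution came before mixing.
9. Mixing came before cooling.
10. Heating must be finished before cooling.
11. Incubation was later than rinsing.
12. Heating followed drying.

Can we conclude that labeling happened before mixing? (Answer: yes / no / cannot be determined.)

Chain the constraints: labeling → rinsing → incubation → dilution → mixing. Each link is directly stated, so labeling comes before mixing.

yes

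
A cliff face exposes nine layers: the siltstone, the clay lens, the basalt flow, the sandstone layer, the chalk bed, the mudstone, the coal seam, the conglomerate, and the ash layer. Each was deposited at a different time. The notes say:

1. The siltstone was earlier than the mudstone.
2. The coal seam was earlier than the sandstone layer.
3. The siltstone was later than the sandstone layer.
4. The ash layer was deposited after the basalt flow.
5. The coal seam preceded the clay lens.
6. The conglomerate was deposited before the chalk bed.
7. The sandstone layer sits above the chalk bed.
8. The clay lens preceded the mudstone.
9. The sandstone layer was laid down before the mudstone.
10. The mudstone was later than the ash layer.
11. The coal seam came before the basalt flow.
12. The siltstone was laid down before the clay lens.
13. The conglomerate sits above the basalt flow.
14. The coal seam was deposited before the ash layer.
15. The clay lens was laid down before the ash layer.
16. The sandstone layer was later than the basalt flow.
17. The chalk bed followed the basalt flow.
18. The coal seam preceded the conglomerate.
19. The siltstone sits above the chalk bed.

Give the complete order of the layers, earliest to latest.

The constraints fix every adjacent pair, so only one ordering works:
the coal seam → the basalt flow → the conglomerate → the chalk bed → the sandstone layer → the siltstone → the clay lens → the ash layer → the mudstone.

the coal seam, the basalt flow, the conglomerate, the chalk bed, the sandstone layer, the siltstone, the clay lens, the ash layer, the mudstone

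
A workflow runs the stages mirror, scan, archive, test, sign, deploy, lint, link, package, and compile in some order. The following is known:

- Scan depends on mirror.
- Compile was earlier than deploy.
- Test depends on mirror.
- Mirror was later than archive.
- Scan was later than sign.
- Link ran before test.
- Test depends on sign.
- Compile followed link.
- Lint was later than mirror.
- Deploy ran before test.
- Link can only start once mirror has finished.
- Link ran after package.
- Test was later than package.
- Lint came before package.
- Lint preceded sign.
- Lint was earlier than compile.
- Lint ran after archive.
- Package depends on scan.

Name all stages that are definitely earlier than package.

Directly stated before package: lint and scan.
Archive reaches package via archive → lint → package.
Mirror reaches package via mirror → scan → package.
Sign reaches package via sign → scan → package.
No chain forces compile (or any of the others) ahead of package.

archive, lint, mirror, scan, sign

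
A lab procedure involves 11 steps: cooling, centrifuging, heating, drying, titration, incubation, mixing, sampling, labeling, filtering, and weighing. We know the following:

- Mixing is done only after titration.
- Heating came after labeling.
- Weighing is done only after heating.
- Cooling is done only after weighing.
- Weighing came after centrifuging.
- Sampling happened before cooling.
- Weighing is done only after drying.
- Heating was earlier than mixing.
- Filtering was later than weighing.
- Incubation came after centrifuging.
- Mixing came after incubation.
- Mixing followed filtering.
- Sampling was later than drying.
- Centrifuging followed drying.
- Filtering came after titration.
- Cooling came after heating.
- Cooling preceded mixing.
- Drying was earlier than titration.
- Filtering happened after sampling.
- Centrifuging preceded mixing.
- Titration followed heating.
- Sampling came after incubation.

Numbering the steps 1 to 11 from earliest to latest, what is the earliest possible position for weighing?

Centrifuging, drying, heating, and labeling must all come before weighing — 4 forced predecessors.
Nothing else is forced ahead of weighing, so its earliest slot is position 4 + 1 = 5.

5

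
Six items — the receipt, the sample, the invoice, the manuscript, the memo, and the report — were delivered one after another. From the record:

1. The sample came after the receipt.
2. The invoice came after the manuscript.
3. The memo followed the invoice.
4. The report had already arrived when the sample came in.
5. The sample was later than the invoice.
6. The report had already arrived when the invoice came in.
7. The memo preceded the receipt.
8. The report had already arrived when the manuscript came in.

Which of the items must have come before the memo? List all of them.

Directly stated before the memo: the invoice.
The manuscript reaches the memo via the manuscript → the invoice → the memo.
The report reaches the memo via the report → the invoice → the memo.

the invoice, the manuscript, the report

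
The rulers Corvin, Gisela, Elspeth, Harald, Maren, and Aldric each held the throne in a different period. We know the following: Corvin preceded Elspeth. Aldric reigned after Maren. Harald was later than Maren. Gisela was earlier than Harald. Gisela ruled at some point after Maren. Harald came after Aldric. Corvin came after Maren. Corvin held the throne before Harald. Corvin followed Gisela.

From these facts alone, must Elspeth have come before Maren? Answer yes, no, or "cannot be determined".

Tracing the constraints gives Maren → Corvin → Elspeth, so Maren must come before Elspeth.
That means Elspeth cannot be before Maren.

no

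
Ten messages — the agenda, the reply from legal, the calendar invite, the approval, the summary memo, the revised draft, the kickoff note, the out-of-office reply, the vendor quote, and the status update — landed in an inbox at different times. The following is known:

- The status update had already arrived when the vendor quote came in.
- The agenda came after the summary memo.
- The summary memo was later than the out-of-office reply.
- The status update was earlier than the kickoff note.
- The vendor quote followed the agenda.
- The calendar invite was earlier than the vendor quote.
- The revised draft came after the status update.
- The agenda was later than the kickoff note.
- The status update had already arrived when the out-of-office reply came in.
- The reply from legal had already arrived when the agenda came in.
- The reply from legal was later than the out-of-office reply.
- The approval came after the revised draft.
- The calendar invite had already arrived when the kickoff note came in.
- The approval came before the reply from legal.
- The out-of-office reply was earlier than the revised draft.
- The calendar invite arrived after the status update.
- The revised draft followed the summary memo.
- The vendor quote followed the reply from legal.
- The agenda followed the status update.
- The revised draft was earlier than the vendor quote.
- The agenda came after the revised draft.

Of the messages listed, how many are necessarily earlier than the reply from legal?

5

Directly stated before the reply from legal: the approval and the out-of-office reply.
The revised draft reaches the reply from legal via the revised draft → the approval → the reply from legal.
The status update reaches the reply from legal via the status update → the out-of-office reply → the reply from legal.
The summary memo reaches the reply from legal via the summary memo → the revised draft → the approval → the reply from legal.
That's the approval, the out-of-office reply, the revised draft, the status update, and the summary memo — 5 in all.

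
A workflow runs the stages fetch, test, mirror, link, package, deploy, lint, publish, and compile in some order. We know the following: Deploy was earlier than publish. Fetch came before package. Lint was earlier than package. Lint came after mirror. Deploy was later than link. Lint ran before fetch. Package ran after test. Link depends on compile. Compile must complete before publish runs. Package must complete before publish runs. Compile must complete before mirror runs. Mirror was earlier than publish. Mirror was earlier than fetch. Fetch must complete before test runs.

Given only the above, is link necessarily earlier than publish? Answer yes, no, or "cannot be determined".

Chain the constraints: link → deploy → publish. Each link is directly stated, so link comes before publish.

yes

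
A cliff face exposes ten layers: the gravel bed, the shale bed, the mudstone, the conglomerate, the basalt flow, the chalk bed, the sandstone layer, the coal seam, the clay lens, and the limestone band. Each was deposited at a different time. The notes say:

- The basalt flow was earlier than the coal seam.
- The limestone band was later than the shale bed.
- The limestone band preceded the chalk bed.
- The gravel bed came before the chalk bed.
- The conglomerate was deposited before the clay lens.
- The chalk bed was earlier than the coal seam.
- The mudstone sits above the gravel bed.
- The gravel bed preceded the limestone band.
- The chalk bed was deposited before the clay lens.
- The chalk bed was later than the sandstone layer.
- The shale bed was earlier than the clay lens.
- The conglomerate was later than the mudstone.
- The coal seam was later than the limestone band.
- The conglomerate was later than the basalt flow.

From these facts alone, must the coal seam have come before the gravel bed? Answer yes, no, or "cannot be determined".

no

Tracing the constraints gives the gravel bed → the limestone band → the coal seam, so the gravel bed must come before the coal seam.
That means the coal seam cannot be before the gravel bed.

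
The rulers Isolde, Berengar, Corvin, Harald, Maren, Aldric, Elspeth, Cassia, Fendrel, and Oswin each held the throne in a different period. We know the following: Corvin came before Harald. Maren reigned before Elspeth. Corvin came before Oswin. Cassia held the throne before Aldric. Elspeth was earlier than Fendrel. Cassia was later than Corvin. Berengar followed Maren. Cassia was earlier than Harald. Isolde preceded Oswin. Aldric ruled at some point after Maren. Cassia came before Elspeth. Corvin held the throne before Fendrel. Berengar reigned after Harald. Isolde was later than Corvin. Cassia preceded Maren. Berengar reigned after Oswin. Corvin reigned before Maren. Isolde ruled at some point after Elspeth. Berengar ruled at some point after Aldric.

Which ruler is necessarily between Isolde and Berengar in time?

Tracing the constraints gives Isolde → Oswin → Berengar, so Oswin sits after Isolde and before Berengar.
No other ruler is forced both after Isolde and before Berengar.

Oswin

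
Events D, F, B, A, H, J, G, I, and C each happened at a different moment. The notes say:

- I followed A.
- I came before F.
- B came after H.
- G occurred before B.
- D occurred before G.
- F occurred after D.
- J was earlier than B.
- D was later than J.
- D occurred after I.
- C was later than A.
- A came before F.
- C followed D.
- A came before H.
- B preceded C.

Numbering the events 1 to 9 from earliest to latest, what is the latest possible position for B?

B must come before C — 1 event forced after it.
Everything else can be placed before B in some valid order, so B can sit as late as position 9 − 1 = 8.

8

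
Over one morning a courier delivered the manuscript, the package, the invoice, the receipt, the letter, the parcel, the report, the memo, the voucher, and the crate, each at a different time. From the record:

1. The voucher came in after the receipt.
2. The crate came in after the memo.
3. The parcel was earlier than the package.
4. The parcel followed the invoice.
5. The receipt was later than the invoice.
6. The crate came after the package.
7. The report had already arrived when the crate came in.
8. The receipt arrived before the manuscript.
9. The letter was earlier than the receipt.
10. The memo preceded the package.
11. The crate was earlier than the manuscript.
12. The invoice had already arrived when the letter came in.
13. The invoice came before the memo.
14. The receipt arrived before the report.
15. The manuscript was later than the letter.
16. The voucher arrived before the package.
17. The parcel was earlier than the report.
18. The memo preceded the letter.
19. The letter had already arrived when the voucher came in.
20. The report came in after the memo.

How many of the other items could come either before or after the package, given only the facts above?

1

Forced before the package: the invoice, the letter, the memo, the parcel, the receipt, and the voucher; forced after the package: the crate and the manuscript.
That leaves the report with no forced order relative to the package — 1.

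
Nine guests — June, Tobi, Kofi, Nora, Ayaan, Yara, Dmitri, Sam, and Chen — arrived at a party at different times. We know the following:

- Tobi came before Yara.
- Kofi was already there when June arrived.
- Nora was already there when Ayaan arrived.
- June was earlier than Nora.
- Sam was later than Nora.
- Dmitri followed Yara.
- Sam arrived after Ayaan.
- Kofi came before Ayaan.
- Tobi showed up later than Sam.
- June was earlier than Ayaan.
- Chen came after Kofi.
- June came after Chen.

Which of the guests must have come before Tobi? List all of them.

Directly stated before Tobi: Sam.
Ayaan reaches Tobi via Ayaan → Sam → Tobi.
Chen reaches Tobi via Chen → June → Nora → Sam → Tobi.
June reaches Tobi via June → Nora → Sam → Tobi.
Likewise Kofi and Nora each reach Tobi by chaining the stated constraints.

Ayaan, Chen, June, Kofi, Nora, Sam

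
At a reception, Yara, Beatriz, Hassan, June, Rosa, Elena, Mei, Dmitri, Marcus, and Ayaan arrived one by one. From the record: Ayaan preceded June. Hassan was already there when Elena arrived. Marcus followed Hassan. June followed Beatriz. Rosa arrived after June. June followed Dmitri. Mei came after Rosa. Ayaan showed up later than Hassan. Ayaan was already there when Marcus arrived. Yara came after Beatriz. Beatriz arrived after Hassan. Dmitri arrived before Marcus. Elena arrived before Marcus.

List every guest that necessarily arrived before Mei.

Directly stated before Mei: Rosa.
Ayaan reaches Mei via Ayaan → June → Rosa → Mei.
Beatriz reaches Mei via Beatriz → June → Rosa → Mei.
Dmitri reaches Mei via Dmitri → June → Rosa → Mei.
Likewise Hassan and June each reach Mei by chaining the stated constraints.

Ayaan, Beatriz, Dmitri, Hassan, June, Rosa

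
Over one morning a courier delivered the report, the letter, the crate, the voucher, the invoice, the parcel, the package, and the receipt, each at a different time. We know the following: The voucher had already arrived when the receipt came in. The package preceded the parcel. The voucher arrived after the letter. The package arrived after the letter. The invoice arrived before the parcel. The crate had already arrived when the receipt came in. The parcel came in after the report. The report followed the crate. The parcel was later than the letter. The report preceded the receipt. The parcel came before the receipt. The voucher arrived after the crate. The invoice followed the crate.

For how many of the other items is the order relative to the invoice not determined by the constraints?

4

Forced before the invoice: the crate; forced after the invoice: the parcel and the receipt.
That leaves the letter, the package, the report, and the voucher with no forced order relative to the invoice — 4.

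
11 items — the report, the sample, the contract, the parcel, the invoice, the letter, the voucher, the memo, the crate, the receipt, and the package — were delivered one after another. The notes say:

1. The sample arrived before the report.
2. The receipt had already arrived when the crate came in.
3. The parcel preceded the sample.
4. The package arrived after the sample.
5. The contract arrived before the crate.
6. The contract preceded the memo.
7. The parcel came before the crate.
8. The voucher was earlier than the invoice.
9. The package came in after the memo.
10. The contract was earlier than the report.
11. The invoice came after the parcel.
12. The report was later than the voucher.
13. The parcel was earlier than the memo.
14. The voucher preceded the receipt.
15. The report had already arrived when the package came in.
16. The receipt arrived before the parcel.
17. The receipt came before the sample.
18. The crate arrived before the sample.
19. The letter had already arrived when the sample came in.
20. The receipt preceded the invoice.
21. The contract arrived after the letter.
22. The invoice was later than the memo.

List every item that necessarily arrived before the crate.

the contract, the letter, the parcel, the receipt, the voucher

Directly stated before the crate: the contract, the parcel, and the receipt.
The letter reaches the crate via the letter → the contract → the crate.
The voucher reaches the crate via the voucher → the receipt → the crate.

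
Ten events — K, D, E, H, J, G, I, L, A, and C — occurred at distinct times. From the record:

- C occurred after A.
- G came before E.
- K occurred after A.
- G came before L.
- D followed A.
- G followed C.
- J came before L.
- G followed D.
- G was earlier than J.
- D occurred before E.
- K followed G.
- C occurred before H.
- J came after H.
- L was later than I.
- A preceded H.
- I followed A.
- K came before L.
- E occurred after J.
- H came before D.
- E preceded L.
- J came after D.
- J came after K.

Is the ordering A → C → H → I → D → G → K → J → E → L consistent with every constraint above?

yes

Check each stated constraint against the proposed order — e.g. A is ahead of K; I is ahead of L. Every pair is in the required order; nothing is violated.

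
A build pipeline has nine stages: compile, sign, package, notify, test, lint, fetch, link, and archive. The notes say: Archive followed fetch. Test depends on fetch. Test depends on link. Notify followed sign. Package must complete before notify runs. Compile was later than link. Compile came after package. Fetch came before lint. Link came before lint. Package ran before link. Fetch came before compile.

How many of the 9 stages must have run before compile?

Directly stated before compile: fetch, link, and package.
No chain forces test (or any of the others) ahead of compile.
That's fetch, link, and package — 3 in all.

3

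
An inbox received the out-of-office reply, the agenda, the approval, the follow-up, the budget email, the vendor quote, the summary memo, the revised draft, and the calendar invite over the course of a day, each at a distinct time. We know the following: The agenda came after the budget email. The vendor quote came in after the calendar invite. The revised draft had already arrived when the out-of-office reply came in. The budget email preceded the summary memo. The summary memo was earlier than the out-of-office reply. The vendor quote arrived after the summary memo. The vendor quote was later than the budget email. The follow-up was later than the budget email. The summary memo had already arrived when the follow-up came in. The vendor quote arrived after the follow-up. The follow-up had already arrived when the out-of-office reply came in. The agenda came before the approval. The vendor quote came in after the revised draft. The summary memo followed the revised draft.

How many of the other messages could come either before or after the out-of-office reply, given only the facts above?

4

Forced before the out-of-office reply: the budget email, the follow-up, the revised draft, and the summary memo.
That leaves the agenda, the approval, the calendar invite, and the vendor quote with no forced order relative to the out-of-office reply — 4.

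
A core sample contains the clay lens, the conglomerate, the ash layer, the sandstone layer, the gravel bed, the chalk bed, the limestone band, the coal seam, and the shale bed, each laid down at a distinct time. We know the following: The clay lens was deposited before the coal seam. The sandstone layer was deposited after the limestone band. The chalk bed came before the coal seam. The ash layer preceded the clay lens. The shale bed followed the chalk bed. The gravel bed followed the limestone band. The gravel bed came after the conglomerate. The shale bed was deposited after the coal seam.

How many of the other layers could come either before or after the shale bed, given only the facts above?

Forced before the shale bed: the ash layer, the chalk bed, the clay lens, and the coal seam.
That leaves the conglomerate, the gravel bed, the limestone band, and the sandstone layer with no forced order relative to the shale bed — 4.

4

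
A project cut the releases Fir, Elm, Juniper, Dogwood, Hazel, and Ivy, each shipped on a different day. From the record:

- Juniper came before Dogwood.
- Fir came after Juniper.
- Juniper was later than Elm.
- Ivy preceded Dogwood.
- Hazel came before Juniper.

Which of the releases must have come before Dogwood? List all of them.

Directly stated before Dogwood: Ivy and Juniper.
Elm reaches Dogwood via Elm → Juniper → Dogwood.
Hazel reaches Dogwood via Hazel → Juniper → Dogwood.
No chain forces Fir ahead of Dogwood.

Elm, Hazel, Ivy, Juniper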